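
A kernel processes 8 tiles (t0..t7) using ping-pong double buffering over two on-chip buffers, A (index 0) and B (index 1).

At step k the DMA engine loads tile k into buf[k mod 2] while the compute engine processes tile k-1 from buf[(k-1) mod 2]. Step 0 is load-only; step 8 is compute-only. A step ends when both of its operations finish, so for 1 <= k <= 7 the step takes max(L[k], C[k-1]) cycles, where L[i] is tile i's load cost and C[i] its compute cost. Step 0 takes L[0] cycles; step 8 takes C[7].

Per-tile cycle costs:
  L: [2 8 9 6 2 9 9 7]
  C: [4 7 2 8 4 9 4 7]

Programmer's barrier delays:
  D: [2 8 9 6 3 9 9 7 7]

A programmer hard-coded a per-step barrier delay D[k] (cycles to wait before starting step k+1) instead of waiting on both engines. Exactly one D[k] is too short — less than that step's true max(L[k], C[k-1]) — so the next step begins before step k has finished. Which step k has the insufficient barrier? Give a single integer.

hazard at step 4

step 0: need L[0]=2 = 2; D[0]=2 ok
step 1: need max(L[1]=8,C[0]=4) = 8; D[1]=8 ok
step 2: need max(L[2]=9,C[1]=7) = 9; D[2]=9 ok
step 3: need max(L[3]=6,C[2]=2) = 6; D[3]=6 ok
step 4: need max(L[4]=2,C[3]=8) = 8; D[4]=3 SHORT
step 5: need max(L[5]=9,C[4]=4) = 9; D[5]=9 ok
step 6: need max(L[6]=9,C[5]=9) = 9; D[6]=9 ok
step 7: need max(L[7]=7,C[6]=4) = 7; D[7]=7 ok
step 8: need C[7]=7 = 7; D[8]=7 ok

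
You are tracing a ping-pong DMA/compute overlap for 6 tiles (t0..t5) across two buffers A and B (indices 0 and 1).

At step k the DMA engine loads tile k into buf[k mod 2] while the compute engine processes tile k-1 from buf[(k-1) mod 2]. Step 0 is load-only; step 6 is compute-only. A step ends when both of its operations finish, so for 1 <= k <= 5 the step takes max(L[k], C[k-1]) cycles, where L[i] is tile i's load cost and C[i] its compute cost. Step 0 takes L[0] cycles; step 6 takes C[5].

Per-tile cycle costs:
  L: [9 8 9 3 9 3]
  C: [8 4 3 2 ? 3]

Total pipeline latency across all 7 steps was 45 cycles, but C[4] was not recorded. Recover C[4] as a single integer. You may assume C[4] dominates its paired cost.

step 0 | dur = L[0]=9 = 9
step 1 | dur = max(L[1]=8, C[0]=8) = 8
step 2 | dur = max(L[2]=9, C[1]=4) = 9
step 3 | dur = max(L[3]=3, C[2]=3) = 3
step 4 | dur = max(L[4]=9, C[3]=2) = 9
step 5 | dur = max(L[5]=3, C[4]=?) = C[4]  (unknown; binding)
step 6 | dur = C[5]=3 = 3
sum of known step durations = 41
dur[5] = total - known = 45 - 41 = 4
C[4] is the binding max in step 5, so C[4] = dur[5] = 4

C[4] = 4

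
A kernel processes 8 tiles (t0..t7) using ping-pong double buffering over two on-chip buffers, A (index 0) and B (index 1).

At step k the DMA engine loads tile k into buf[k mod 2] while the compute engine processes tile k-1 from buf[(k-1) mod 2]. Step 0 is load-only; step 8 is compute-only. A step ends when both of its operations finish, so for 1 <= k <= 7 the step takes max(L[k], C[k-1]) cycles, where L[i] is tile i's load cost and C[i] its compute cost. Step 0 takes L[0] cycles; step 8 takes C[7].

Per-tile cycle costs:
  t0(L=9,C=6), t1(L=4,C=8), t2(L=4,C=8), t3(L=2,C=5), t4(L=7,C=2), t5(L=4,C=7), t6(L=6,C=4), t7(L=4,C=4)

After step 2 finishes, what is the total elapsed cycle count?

end_cycle[2] = 23

step 0: L[0]=9 → dur=9, Σ=9 | A=load:t0 B=idle [load-only]
step 1: L[1]=4 C[0]=6 → dur=6, Σ=15 | A=compute:t0 B=load:t1 [compute-bound]
step 2: L[2]=4 C[1]=8 → dur=8, Σ=23 | A=load:t2 B=compute:t1 [compute-bound]
step 3: L[3]=2 C[2]=8 → dur=8, Σ=31 | A=compute:t2 B=load:t3 [compute-bound]
step 4: L[4]=7 C[3]=5 → dur=7, Σ=38 | A=load:t4 B=compute:t3 [load-bound]
step 5: L[5]=4 C[4]=2 → dur=4, Σ=42 | A=compute:t4 B=load:t5 [load-bound]
step 6: L[6]=6 C[5]=7 → dur=7, Σ=49 | A=load:t6 B=compute:t5 [compute-bound]
step 7: L[7]=4 C[6]=4 → dur=4, Σ=53 | A=compute:t6 B=load:t7 [tied]
step 8: C[7]=4 → dur=4, Σ=57 | A=idle B=compute:t7 [compute-only]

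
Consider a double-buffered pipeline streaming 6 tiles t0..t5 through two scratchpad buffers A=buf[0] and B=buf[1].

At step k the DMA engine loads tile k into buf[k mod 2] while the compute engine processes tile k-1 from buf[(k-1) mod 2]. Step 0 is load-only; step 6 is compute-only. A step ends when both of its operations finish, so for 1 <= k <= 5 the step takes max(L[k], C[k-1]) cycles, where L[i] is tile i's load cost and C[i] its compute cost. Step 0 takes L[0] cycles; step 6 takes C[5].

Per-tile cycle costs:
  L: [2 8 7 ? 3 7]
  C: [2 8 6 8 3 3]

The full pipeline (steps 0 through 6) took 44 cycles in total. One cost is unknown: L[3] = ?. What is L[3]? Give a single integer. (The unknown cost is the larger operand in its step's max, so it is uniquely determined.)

step 0 = dur = L[0]=2 = 2
step 1 = dur = max(L[1]=8, C[0]=2) = 8
step 2 = dur = max(L[2]=7, C[1]=8) = 8
step 3 = dur = max(L[3]=?, C[2]=6) = L[3]  (unknown; binding)
step 4 = dur = max(L[4]=3, C[3]=8) = 8
step 5 = dur = max(L[5]=7, C[4]=3) = 7
step 6 = dur = C[5]=3 = 3
sum of known step durations = 36
dur[3] = total - known = 44 - 36 = 8
L[3] is the binding max in step 3, so L[3] = dur[3] = 8

L[3] = 8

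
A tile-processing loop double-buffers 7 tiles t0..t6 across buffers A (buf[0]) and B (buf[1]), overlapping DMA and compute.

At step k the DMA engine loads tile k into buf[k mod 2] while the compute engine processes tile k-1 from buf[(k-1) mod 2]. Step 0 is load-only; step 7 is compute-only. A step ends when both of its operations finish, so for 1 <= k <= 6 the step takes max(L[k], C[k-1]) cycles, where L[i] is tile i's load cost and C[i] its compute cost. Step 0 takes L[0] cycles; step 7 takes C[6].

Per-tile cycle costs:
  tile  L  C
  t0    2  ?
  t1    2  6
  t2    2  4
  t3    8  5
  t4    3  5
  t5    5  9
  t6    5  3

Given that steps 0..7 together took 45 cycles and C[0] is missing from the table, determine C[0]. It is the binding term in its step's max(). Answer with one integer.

C[0] = 7

step 0 → dur = L[0]=2 = 2
step 1 → dur = max(L[1]=2, C[0]=?) = C[0]  (unknown; binding)
step 2 → dur = max(L[2]=2, C[1]=6) = 6
step 3 → dur = max(L[3]=8, C[2]=4) = 8
step 4 → dur = max(L[4]=3, C[3]=5) = 5
step 5 → dur = max(L[5]=5, C[4]=5) = 5
step 6 → dur = max(L[6]=5, C[5]=9) = 9
step 7 → dur = C[6]=3 = 3
sum of known step durations = 38
dur[1] = total - known = 45 - 38 = 7
C[0] is the binding max in step 1, so C[0] = dur[1] = 7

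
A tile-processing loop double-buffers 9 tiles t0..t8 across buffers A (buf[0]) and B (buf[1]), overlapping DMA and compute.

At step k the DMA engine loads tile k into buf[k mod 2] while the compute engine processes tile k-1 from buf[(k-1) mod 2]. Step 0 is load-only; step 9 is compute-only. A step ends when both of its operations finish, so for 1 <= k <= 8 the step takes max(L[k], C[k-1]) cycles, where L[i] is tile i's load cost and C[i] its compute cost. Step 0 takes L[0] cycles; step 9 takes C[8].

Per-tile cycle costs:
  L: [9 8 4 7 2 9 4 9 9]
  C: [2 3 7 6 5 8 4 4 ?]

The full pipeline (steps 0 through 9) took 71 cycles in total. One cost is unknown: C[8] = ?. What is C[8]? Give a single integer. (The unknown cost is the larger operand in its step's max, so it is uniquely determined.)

step 0 = dur = L[0]=9 = 9
step 1 = dur = max(L[1]=8, C[0]=2) = 8
step 2 = dur = max(L[2]=4, C[1]=3) = 4
step 3 = dur = max(L[3]=7, C[2]=7) = 7
step 4 = dur = max(L[4]=2, C[3]=6) = 6
step 5 = dur = max(L[5]=9, C[4]=5) = 9
step 6 = dur = max(L[6]=4, C[5]=8) = 8
step 7 = dur = max(L[7]=9, C[6]=4) = 9
step 8 = dur = max(L[8]=9, C[7]=4) = 9
step 9 = dur = C[8]=? = C[8]  (unknown; binding)
sum of known step durations = 69
dur[9] = total - known = 71 - 69 = 2
C[8] is the binding max in step 9, so C[8] = dur[9] = 2

C[8] = 2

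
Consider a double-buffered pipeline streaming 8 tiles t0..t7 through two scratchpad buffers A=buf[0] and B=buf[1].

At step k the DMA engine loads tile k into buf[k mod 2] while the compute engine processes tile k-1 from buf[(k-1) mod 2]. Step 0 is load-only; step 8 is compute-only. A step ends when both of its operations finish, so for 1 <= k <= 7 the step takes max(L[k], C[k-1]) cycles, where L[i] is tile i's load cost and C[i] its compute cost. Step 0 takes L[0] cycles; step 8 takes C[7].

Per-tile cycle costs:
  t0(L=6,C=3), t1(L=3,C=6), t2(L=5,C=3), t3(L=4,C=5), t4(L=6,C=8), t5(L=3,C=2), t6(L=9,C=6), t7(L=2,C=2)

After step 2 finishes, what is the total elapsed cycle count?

  0. 6=6c; end=6; A:t0 B:-
  1. max(3,3)=3c; end=9; A:t0 B:t1
  2. max(5,6)=6c; end=15; A:t2 B:t1
  3. max(4,3)=4c; end=19; A:t2 B:t3
  4. max(6,5)=6c; end=25; A:t4 B:t3
  5. max(3,8)=8c; end=33; A:t4 B:t5
  6. max(9,2)=9c; end=42; A:t6 B:t5
  7. max(2,6)=6c; end=48; A:t6 B:t7
  8. 2=2c; end=50; A:t6 B:t7

end_cycle[2] = 15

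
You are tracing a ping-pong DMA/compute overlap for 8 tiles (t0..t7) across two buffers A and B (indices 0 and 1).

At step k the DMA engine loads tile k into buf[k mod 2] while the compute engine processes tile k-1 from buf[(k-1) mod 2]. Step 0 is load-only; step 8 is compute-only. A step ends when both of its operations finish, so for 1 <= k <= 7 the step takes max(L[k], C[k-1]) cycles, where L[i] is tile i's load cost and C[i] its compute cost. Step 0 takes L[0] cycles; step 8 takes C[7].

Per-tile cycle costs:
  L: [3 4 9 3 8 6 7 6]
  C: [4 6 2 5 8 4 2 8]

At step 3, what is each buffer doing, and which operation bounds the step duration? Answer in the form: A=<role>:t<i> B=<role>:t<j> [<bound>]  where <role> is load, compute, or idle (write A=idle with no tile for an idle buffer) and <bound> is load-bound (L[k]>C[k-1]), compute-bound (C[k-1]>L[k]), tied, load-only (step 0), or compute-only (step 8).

step 0: L[0]=3 → dur=3, Σ=3 | A=load:t0 B=idle [load-only]
step 1: L[1]=4 C[0]=4 → dur=4, Σ=7 | A=compute:t0 B=load:t1 [tied]
step 2: L[2]=9 C[1]=6 → dur=9, Σ=16 | A=load:t2 B=compute:t1 [load-bound]
step 3: L[3]=3 C[2]=2 → dur=3, Σ=19 | A=compute:t2 B=load:t3 [load-bound]
step 4: L[4]=8 C[3]=5 → dur=8, Σ=27 | A=load:t4 B=compute:t3 [load-bound]
step 5: L[5]=6 C[4]=8 → dur=8, Σ=35 | A=compute:t4 B=load:t5 [compute-bound]
step 6: L[6]=7 C[5]=4 → dur=7, Σ=42 | A=load:t6 B=compute:t5 [load-bound]
step 7: L[7]=6 C[6]=2 → dur=6, Σ=48 | A=compute:t6 B=load:t7 [load-bound]
step 8: C[7]=8 → dur=8, Σ=56 | A=idle B=compute:t7 [compute-only]

step 3: A=compute:t2 B=load:t3 [load-bound]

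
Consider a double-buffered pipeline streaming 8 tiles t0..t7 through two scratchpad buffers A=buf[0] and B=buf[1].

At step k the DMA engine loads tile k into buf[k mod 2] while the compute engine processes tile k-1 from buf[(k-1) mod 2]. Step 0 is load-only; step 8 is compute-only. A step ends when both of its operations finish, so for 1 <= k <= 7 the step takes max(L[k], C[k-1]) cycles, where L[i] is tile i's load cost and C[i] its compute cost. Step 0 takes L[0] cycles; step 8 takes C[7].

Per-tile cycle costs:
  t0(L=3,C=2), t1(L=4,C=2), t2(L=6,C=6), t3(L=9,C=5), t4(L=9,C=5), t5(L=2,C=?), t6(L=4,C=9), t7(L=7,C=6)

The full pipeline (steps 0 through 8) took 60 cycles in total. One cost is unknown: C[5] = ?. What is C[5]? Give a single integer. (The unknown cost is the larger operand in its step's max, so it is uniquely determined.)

C[5] = 9

step 0 = dur = L[0]=3 = 3
step 1 = dur = max(L[1]=4, C[0]=2) = 4
step 2 = dur = max(L[2]=6, C[1]=2) = 6
step 3 = dur = max(L[3]=9, C[2]=6) = 9
step 4 = dur = max(L[4]=9, C[3]=5) = 9
step 5 = dur = max(L[5]=2, C[4]=5) = 5
step 6 = dur = max(L[6]=4, C[5]=?) = C[5]  (unknown; binding)
step 7 = dur = max(L[7]=7, C[6]=9) = 9
step 8 = dur = C[7]=6 = 6
sum of known step durations = 51
dur[6] = total - known = 60 - 51 = 9
C[5] is the binding max in step 6, so C[5] = dur[6] = 9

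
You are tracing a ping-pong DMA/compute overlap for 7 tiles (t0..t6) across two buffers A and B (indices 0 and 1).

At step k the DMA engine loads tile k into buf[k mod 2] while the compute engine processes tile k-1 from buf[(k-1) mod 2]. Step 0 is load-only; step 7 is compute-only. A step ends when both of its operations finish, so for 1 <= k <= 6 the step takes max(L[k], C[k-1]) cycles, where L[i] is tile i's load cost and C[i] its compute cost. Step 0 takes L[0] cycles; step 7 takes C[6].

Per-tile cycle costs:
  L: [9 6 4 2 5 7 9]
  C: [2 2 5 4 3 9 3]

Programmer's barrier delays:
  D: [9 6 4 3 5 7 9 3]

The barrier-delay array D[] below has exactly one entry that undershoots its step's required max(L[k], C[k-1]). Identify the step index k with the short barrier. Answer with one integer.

[0] required=L[0]=9=9 vs D=9 ok
[1] required=max(L[1]=6,C[0]=2)=6 vs D=6 ok
[2] required=max(L[2]=4,C[1]=2)=4 vs D=4 ok
[3] required=max(L[3]=2,C[2]=5)=5 vs D=3 SHORT
[4] required=max(L[4]=5,C[3]=4)=5 vs D=5 ok
[5] required=max(L[5]=7,C[4]=3)=7 vs D=7 ok
[6] required=max(L[6]=9,C[5]=9)=9 vs D=9 ok
[7] required=C[6]=3=3 vs D=3 ok

hazard at step 3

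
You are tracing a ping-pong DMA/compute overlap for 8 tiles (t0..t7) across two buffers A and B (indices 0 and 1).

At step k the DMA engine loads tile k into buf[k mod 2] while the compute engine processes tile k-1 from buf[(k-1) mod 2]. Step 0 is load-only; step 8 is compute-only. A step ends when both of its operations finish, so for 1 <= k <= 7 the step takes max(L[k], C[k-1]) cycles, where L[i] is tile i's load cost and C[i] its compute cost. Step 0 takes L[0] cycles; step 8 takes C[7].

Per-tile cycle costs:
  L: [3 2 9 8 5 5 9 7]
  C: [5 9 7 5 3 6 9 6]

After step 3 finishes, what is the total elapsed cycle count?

end_cycle[3] = 25

k=0 load=t0/3c comp=- wait=3 total=3
k=1 load=t1/2c comp=t0/5c wait=5 total=8
k=2 load=t2/9c comp=t1/9c wait=9 total=17
k=3 load=t3/8c comp=t2/7c wait=8 total=25
k=4 load=t4/5c comp=t3/5c wait=5 total=30
k=5 load=t5/5c comp=t4/3c wait=5 total=35
k=6 load=t6/9c comp=t5/6c wait=9 total=44
k=7 load=t7/7c comp=t6/9c wait=9 total=53
k=8 load=- comp=t7/6c wait=6 total=59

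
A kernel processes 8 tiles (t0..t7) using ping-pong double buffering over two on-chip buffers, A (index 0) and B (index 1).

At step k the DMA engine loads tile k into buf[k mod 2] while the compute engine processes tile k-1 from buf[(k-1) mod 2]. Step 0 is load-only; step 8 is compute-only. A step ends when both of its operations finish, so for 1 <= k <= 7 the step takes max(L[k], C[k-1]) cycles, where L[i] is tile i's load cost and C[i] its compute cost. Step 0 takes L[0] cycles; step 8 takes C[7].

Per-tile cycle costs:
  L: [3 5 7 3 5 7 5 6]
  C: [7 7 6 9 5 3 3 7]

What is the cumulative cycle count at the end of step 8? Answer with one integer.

end_cycle[8] = 57

step 0: L[0]=3 → dur=3, Σ=3 | A=load:t0 B=idle [load-only]
step 1: L[1]=5 C[0]=7 → dur=7, Σ=10 | A=compute:t0 B=load:t1 [compute-bound]
step 2: L[2]=7 C[1]=7 → dur=7, Σ=17 | A=load:t2 B=compute:t1 [tied]
step 3: L[3]=3 C[2]=6 → dur=6, Σ=23 | A=compute:t2 B=load:t3 [compute-bound]
step 4: L[4]=5 C[3]=9 → dur=9, Σ=32 | A=load:t4 B=compute:t3 [compute-bound]
step 5: L[5]=7 C[4]=5 → dur=7, Σ=39 | A=compute:t4 B=load:t5 [load-bound]
step 6: L[6]=5 C[5]=3 → dur=5, Σ=44 | A=load:t6 B=compute:t5 [load-bound]
step 7: L[7]=6 C[6]=3 → dur=6, Σ=50 | A=compute:t6 B=load:t7 [load-bound]
step 8: C[7]=7 → dur=7, Σ=57 | A=idle B=compute:t7 [compute-only]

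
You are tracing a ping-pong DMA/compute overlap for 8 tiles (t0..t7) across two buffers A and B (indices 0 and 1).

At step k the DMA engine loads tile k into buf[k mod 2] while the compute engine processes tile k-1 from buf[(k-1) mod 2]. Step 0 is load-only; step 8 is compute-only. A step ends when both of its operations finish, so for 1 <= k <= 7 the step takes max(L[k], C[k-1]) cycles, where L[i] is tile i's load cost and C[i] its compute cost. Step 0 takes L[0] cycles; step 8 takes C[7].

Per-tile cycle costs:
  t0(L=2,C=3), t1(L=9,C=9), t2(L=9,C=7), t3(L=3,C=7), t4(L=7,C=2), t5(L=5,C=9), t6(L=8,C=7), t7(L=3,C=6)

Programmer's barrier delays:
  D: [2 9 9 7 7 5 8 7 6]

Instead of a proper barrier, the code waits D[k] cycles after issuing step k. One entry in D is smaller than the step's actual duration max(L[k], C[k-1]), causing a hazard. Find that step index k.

hazard at step 6

[0] required=L[0]=2=2 vs D=2 ok
[1] required=max(L[1]=9,C[0]=3)=9 vs D=9 ok
[2] required=max(L[2]=9,C[1]=9)=9 vs D=9 ok
[3] required=max(L[3]=3,C[2]=7)=7 vs D=7 ok
[4] required=max(L[4]=7,C[3]=7)=7 vs D=7 ok
[5] required=max(L[5]=5,C[4]=2)=5 vs D=5 ok
[6] required=max(L[6]=8,C[5]=9)=9 vs D=8 SHORT
[7] required=max(L[7]=3,C[6]=7)=7 vs D=7 ok
[8] required=C[7]=6=6 vs D=6 ok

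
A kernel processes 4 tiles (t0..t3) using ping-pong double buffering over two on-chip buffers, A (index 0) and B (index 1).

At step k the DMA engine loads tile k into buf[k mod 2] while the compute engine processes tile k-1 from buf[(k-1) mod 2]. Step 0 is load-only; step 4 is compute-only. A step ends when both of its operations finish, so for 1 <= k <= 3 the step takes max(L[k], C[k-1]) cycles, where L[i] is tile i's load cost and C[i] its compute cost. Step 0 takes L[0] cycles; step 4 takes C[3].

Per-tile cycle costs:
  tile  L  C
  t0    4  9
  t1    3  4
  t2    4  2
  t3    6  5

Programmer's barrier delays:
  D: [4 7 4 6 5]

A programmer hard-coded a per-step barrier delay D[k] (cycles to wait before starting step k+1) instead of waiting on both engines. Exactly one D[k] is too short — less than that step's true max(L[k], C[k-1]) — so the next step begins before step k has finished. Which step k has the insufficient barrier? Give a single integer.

step 0: need L[0]=4 = 4; D[0]=4 ok
step 1: need max(L[1]=3,C[0]=9) = 9; D[1]=7 SHORT
step 2: need max(L[2]=4,C[1]=4) = 4; D[2]=4 ok
step 3: need max(L[3]=6,C[2]=2) = 6; D[3]=6 ok
step 4: need C[3]=5 = 5; D[4]=5 ok

hazard at step 1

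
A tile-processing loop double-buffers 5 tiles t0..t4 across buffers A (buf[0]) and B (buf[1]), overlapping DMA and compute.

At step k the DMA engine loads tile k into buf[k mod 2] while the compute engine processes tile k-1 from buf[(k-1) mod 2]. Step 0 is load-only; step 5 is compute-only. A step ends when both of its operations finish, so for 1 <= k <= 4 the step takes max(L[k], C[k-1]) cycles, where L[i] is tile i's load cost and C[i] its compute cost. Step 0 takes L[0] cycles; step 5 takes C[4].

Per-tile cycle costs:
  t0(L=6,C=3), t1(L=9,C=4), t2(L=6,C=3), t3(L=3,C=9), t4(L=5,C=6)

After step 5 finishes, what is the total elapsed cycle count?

k=0 load=t0/6c comp=- wait=6 total=6
k=1 load=t1/9c comp=t0/3c wait=9 total=15
k=2 load=t2/6c comp=t1/4c wait=6 total=21
k=3 load=t3/3c comp=t2/3c wait=3 total=24
k=4 load=t4/5c comp=t3/9c wait=9 total=33
k=5 load=- comp=t4/6c wait=6 total=39

end_cycle[5] = 39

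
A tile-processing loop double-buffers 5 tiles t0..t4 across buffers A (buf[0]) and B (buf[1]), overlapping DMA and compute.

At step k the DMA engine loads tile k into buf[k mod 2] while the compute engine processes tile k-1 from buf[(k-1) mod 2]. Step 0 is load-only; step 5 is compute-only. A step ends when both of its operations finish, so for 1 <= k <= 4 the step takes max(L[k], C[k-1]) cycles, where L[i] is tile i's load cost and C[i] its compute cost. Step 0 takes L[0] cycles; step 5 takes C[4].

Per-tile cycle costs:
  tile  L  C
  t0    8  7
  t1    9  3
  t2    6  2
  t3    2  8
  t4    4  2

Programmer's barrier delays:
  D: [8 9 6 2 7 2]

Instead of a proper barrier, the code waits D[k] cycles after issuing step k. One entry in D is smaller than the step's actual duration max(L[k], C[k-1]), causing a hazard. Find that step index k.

hazard at step 4

step 0: need L[0]=8 = 8; D[0]=8 ok
step 1: need max(L[1]=9,C[0]=7) = 9; D[1]=9 ok
step 2: need max(L[2]=6,C[1]=3) = 6; D[2]=6 ok
step 3: need max(L[3]=2,C[2]=2) = 2; D[3]=2 ok
step 4: need max(L[4]=4,C[3]=8) = 8; D[4]=7 SHORT
step 5: need C[4]=2 = 2; D[5]=2 ok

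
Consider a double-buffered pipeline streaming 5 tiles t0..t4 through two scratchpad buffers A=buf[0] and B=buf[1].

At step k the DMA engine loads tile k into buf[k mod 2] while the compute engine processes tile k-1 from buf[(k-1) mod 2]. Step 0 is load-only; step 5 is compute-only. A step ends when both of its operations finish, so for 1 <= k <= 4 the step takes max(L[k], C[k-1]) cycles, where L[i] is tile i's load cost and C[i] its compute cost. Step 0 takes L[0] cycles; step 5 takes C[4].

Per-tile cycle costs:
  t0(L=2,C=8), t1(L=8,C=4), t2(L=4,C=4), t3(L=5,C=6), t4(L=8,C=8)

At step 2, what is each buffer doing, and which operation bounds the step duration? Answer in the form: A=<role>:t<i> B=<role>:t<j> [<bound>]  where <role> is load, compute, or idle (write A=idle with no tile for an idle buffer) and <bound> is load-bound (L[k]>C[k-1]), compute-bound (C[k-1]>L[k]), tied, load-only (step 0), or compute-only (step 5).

step 0: L[0]=2 → dur=2, Σ=2 | A=load:t0 B=idle [load-only]
step 1: L[1]=8 C[0]=8 → dur=8, Σ=10 | A=compute:t0 B=load:t1 [tied]
step 2: L[2]=4 C[1]=4 → dur=4, Σ=14 | A=load:t2 B=compute:t1 [tied]
step 3: L[3]=5 C[2]=4 → dur=5, Σ=19 | A=compute:t2 B=load:t3 [load-bound]
step 4: L[4]=8 C[3]=6 → dur=8, Σ=27 | A=load:t4 B=compute:t3 [load-bound]
step 5: C[4]=8 → dur=8, Σ=35 | A=compute:t4 B=idle [compute-only]

step 2: A=load:t2 B=compute:t1 [tied]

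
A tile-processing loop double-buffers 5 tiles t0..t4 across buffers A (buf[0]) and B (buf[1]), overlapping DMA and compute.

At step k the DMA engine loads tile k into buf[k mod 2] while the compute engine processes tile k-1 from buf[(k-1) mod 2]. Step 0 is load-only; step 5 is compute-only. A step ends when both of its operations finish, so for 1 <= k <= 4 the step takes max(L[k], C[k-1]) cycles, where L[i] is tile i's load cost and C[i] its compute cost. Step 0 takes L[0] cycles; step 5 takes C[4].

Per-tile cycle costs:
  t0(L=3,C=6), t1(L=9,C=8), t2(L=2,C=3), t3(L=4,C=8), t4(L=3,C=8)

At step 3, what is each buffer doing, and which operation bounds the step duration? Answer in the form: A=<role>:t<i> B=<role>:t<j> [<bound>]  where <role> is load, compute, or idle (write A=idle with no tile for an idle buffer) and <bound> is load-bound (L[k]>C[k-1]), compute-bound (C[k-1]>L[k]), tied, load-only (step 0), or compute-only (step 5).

[0] DMA t0→A (3c) ∥ CU idle ⇒ 3c, clock 3
[1] DMA t1→B (9c) ∥ CU A:t0 (6c) ⇒ 9c, clock 12
[2] DMA t2→A (2c) ∥ CU B:t1 (8c) ⇒ 8c, clock 20
[3] DMA t3→B (4c) ∥ CU A:t2 (3c) ⇒ 4c, clock 24
[4] DMA t4→A (3c) ∥ CU B:t3 (8c) ⇒ 8c, clock 32
[5] DMA idle ∥ CU A:t4 (8c) ⇒ 8c, clock 40

step 3: A=compute:t2 B=load:t3 [load-bound]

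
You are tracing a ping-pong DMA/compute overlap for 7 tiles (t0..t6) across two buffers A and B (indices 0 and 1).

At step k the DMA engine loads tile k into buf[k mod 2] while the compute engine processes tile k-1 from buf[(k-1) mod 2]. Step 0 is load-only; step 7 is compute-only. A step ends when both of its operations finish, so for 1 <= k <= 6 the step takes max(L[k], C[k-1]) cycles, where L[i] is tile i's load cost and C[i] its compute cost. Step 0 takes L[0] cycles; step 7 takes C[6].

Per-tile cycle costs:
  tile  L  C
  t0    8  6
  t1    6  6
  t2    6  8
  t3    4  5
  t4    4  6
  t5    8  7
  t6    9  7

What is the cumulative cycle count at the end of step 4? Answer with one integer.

end_cycle[4] = 33

step 0: L[0]=8 → dur=8, Σ=8 | A=load:t0 B=idle [load-only]
step 1: L[1]=6 C[0]=6 → dur=6, Σ=14 | A=compute:t0 B=load:t1 [tied]
step 2: L[2]=6 C[1]=6 → dur=6, Σ=20 | A=load:t2 B=compute:t1 [tied]
step 3: L[3]=4 C[2]=8 → dur=8, Σ=28 | A=compute:t2 B=load:t3 [compute-bound]
step 4: L[4]=4 C[3]=5 → dur=5, Σ=33 | A=load:t4 B=compute:t3 [compute-bound]
step 5: L[5]=8 C[4]=6 → dur=8, Σ=41 | A=compute:t4 B=load:t5 [load-bound]
step 6: L[6]=9 C[5]=7 → dur=9, Σ=50 | A=load:t6 B=compute:t5 [load-bound]
step 7: C[6]=7 → dur=7, Σ=57 | A=compute:t6 B=idle [compute-only]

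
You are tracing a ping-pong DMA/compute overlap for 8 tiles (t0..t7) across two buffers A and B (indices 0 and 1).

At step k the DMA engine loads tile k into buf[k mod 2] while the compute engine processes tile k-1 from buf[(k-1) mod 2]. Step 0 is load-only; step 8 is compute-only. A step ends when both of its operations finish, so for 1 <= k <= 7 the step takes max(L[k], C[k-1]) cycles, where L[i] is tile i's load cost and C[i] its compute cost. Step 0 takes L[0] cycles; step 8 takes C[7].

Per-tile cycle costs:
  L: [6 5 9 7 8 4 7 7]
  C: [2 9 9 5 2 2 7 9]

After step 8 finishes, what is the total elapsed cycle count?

step 0: L[0]=6 → dur=6, Σ=6 | A=load:t0 B=idle [load-only]
step 1: L[1]=5 C[0]=2 → dur=5, Σ=11 | A=compute:t0 B=load:t1 [load-bound]
step 2: L[2]=9 C[1]=9 → dur=9, Σ=20 | A=load:t2 B=compute:t1 [tied]
step 3: L[3]=7 C[2]=9 → dur=9, Σ=29 | A=compute:t2 B=load:t3 [compute-bound]
step 4: L[4]=8 C[3]=5 → dur=8, Σ=37 | A=load:t4 B=compute:t3 [load-bound]
step 5: L[5]=4 C[4]=2 → dur=4, Σ=41 | A=compute:t4 B=load:t5 [load-bound]
step 6: L[6]=7 C[5]=2 → dur=7, Σ=48 | A=load:t6 B=compute:t5 [load-bound]
step 7: L[7]=7 C[6]=7 → dur=7, Σ=55 | A=compute:t6 B=load:t7 [tied]
step 8: C[7]=9 → dur=9, Σ=64 | A=idle B=compute:t7 [compute-only]

end_cycle[8] = 64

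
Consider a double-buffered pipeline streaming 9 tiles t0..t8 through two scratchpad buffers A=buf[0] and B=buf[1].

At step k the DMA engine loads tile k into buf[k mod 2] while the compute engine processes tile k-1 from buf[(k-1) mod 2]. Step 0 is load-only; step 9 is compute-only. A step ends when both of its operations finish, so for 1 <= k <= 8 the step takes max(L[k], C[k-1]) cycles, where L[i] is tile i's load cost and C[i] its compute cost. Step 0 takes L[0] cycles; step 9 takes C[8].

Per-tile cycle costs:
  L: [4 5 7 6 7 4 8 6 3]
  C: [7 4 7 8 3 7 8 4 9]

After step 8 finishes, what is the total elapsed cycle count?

end_cycle[8] = 57

k=0 load=t0/4c comp=- wait=4 total=4
k=1 load=t1/5c comp=t0/7c wait=7 total=11
k=2 load=t2/7c comp=t1/4c wait=7 total=18
k=3 load=t3/6c comp=t2/7c wait=7 total=25
k=4 load=t4/7c comp=t3/8c wait=8 total=33
k=5 load=t5/4c comp=t4/3c wait=4 total=37
k=6 load=t6/8c comp=t5/7c wait=8 total=45
k=7 load=t7/6c comp=t6/8c wait=8 total=53
k=8 load=t8/3c comp=t7/4c wait=4 total=57
k=9 load=- comp=t8/9c wait=9 total=66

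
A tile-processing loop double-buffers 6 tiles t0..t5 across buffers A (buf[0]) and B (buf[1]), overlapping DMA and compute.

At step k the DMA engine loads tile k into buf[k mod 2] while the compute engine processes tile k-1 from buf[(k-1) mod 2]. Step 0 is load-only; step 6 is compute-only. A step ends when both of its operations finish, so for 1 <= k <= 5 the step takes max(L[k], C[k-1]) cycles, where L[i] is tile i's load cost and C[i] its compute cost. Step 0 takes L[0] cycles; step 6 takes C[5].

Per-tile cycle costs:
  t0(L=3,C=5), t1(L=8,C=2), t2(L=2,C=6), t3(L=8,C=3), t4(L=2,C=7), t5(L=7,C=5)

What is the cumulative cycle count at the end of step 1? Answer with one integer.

k=0 load=t0/3c comp=- wait=3 total=3
k=1 load=t1/8c comp=t0/5c wait=8 total=11
k=2 load=t2/2c comp=t1/2c wait=2 total=13
k=3 load=t3/8c comp=t2/6c wait=8 total=21
k=4 load=t4/2c comp=t3/3c wait=3 total=24
k=5 load=t5/7c comp=t4/7c wait=7 total=31
k=6 load=- comp=t5/5c wait=5 total=36

end_cycle[1] = 11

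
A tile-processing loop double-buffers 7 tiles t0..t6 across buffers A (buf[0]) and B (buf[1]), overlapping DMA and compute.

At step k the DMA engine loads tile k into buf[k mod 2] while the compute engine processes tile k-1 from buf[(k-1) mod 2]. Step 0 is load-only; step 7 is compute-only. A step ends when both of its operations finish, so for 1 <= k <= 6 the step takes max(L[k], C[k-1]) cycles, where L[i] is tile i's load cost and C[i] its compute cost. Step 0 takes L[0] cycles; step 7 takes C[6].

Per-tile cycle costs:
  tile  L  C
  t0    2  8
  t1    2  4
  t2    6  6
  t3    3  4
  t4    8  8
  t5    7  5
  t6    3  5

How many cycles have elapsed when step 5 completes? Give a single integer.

end_cycle[5] = 38

[0] DMA t0→A (2c) ∥ CU idle ⇒ 2c, clock 2
[1] DMA t1→B (2c) ∥ CU A:t0 (8c) ⇒ 8c, clock 10
[2] DMA t2→A (6c) ∥ CU B:t1 (4c) ⇒ 6c, clock 16
[3] DMA t3→B (3c) ∥ CU A:t2 (6c) ⇒ 6c, clock 22
[4] DMA t4→A (8c) ∥ CU B:t3 (4c) ⇒ 8c, clock 30
[5] DMA t5→B (7c) ∥ CU A:t4 (8c) ⇒ 8c, clock 38
[6] DMA t6→A (3c) ∥ CU B:t5 (5c) ⇒ 5c, clock 43
[7] DMA idle ∥ CU A:t6 (5c) ⇒ 5c, clock 48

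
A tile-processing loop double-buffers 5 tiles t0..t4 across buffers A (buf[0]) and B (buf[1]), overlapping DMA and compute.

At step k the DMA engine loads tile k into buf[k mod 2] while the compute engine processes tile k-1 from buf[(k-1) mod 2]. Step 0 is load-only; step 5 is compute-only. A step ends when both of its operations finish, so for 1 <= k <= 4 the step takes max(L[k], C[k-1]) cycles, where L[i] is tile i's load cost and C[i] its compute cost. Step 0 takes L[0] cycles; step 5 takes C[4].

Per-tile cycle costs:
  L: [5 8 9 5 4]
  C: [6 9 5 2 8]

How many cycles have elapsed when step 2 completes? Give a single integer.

  0. 5=5c; end=5; A:t0 B:-
  1. max(8,6)=8c; end=13; A:t0 B:t1
  2. max(9,9)=9c; end=22; A:t2 B:t1
  3. max(5,5)=5c; end=27; A:t2 B:t3
  4. max(4,2)=4c; end=31; A:t4 B:t3
  5. 8=8c; end=39; A:t4 B:t3

end_cycle[2] = 22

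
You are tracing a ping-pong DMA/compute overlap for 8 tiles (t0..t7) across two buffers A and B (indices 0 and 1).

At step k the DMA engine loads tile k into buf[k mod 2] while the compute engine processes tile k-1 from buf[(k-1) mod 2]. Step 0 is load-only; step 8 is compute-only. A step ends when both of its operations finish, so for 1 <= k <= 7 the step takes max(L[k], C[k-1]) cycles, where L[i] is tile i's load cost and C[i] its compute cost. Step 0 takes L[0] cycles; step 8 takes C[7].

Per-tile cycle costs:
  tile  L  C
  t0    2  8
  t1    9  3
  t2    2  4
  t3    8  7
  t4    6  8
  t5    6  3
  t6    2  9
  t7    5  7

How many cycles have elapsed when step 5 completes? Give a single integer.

end_cycle[5] = 37

k=0 load=t0/2c comp=- wait=2 total=2
k=1 load=t1/9c comp=t0/8c wait=9 total=11
k=2 load=t2/2c comp=t1/3c wait=3 total=14
k=3 load=t3/8c comp=t2/4c wait=8 total=22
k=4 load=t4/6c comp=t3/7c wait=7 total=29
k=5 load=t5/6c comp=t4/8c wait=8 total=37
k=6 load=t6/2c comp=t5/3c wait=3 total=40
k=7 load=t7/5c comp=t6/9c wait=9 total=49
k=8 load=- comp=t7/7c wait=7 total=56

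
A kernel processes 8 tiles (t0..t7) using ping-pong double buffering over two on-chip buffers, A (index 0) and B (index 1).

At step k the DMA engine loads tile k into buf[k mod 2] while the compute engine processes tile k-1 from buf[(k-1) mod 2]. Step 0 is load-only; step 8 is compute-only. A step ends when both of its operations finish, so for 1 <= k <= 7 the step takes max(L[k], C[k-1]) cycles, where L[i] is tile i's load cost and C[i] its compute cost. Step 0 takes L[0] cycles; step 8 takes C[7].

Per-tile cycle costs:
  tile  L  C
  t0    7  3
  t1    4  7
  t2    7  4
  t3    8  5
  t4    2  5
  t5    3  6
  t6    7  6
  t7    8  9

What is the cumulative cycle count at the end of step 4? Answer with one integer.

end_cycle[4] = 31

  0. 7=7c; end=7; A:t0 B:-
  1. max(4,3)=4c; end=11; A:t0 B:t1
  2. max(7,7)=7c; end=18; A:t2 B:t1
  3. max(8,4)=8c; end=26; A:t2 B:t3
  4. max(2,5)=5c; end=31; A:t4 B:t3
  5. max(3,5)=5c; end=36; A:t4 B:t5
  6. max(7,6)=7c; end=43; A:t6 B:t5
  7. max(8,6)=8c; end=51; A:t6 B:t7
  8. 9=9c; end=60; A:t6 B:t7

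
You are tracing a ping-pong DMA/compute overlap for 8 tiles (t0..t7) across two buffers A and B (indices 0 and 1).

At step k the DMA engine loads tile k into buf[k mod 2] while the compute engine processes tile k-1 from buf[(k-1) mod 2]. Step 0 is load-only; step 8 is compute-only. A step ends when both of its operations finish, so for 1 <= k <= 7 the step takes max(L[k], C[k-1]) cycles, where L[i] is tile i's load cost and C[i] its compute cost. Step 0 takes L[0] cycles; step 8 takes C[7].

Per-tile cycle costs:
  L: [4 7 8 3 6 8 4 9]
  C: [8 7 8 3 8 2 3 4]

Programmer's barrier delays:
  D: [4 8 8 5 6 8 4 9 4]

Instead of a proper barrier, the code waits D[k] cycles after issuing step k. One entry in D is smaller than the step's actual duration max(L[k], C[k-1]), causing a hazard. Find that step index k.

step 0: need L[0]=4 = 4; D[0]=4 ok
step 1: need max(L[1]=7,C[0]=8) = 8; D[1]=8 ok
step 2: need max(L[2]=8,C[1]=7) = 8; D[2]=8 ok
step 3: need max(L[3]=3,C[2]=8) = 8; D[3]=5 SHORT
step 4: need max(L[4]=6,C[3]=3) = 6; D[4]=6 ok
step 5: need max(L[5]=8,C[4]=8) = 8; D[5]=8 ok
step 6: need max(L[6]=4,C[5]=2) = 4; D[6]=4 ok
step 7: need max(L[7]=9,C[6]=3) = 9; D[7]=9 ok
step 8: need C[7]=4 = 4; D[8]=4 ok

hazard at step 3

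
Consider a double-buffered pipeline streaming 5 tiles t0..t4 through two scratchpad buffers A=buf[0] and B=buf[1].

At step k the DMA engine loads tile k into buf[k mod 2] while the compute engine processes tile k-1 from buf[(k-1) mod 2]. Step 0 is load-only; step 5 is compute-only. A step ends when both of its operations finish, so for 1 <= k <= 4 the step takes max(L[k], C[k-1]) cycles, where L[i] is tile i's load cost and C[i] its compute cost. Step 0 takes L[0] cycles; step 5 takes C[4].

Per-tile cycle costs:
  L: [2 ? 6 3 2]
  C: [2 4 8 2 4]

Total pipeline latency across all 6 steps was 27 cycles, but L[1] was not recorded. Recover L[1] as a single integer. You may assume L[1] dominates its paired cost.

L[1] = 5

step 0 = dur = L[0]=2 = 2
step 1 = dur = max(L[1]=?, C[0]=2) = L[1]  (unknown; binding)
step 2 = dur = max(L[2]=6, C[1]=4) = 6
step 3 = dur = max(L[3]=3, C[2]=8) = 8
step 4 = dur = max(L[4]=2, C[3]=2) = 2
step 5 = dur = C[4]=4 = 4
sum of known step durations = 22
dur[1] = total - known = 27 - 22 = 5
L[1] is the binding max in step 1, so L[1] = dur[1] = 5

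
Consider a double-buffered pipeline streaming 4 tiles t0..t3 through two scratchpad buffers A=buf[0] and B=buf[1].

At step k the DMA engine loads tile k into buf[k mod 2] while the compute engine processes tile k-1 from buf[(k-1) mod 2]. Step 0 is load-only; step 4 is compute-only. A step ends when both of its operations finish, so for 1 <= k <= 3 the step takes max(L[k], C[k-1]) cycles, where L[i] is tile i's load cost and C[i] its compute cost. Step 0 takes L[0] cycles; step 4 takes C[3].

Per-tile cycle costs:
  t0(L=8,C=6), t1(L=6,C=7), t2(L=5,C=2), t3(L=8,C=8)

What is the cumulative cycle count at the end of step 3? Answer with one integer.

  0. 8=8c; end=8; A:t0 B:-
  1. max(6,6)=6c; end=14; A:t0 B:t1
  2. max(5,7)=7c; end=21; A:t2 B:t1
  3. max(8,2)=8c; end=29; A:t2 B:t3
  4. 8=8c; end=37; A:t2 B:t3

end_cycle[3] = 29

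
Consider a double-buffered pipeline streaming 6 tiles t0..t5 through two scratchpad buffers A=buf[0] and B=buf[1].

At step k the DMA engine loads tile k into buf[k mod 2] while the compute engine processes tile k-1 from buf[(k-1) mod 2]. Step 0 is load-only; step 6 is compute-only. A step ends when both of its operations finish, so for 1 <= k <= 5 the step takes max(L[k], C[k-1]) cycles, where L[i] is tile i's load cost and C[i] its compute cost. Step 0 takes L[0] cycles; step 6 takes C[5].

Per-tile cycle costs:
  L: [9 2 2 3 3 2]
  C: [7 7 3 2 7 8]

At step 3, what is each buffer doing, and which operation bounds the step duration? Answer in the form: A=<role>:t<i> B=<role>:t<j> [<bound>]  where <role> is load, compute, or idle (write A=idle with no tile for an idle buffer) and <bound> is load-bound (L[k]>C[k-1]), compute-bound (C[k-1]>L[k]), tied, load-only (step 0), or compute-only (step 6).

step 3: A=compute:t2 B=load:t3 [tied]

step 0: L[0]=9 → dur=9, Σ=9 | A=load:t0 B=idle [load-only]
step 1: L[1]=2 C[0]=7 → dur=7, Σ=16 | A=compute:t0 B=load:t1 [compute-bound]
step 2: L[2]=2 C[1]=7 → dur=7, Σ=23 | A=load:t2 B=compute:t1 [compute-bound]
step 3: L[3]=3 C[2]=3 → dur=3, Σ=26 | A=compute:t2 B=load:t3 [tied]
step 4: L[4]=3 C[3]=2 → dur=3, Σ=29 | A=load:t4 B=compute:t3 [load-bound]
step 5: L[5]=2 C[4]=7 → dur=7, Σ=36 | A=compute:t4 B=load:t5 [compute-bound]
step 6: C[5]=8 → dur=8, Σ=44 | A=idle B=compute:t5 [compute-only]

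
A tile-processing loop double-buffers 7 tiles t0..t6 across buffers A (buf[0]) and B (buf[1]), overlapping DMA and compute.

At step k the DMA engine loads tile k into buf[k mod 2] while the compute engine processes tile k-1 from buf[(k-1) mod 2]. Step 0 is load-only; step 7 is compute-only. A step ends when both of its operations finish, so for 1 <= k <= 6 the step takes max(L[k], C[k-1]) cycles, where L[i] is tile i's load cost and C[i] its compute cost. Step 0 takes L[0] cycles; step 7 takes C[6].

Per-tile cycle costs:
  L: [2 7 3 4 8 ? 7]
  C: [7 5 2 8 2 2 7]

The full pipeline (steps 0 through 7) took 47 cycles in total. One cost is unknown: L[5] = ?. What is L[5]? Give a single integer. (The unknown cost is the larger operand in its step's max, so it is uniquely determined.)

step 0 | dur = L[0]=2 = 2
step 1 | dur = max(L[1]=7, C[0]=7) = 7
step 2 | dur = max(L[2]=3, C[1]=5) = 5
step 3 | dur = max(L[3]=4, C[2]=2) = 4
step 4 | dur = max(L[4]=8, C[3]=8) = 8
step 5 | dur = max(L[5]=?, C[4]=2) = L[5]  (unknown; binding)
step 6 | dur = max(L[6]=7, C[5]=2) = 7
step 7 | dur = C[6]=7 = 7
sum of known step durations = 40
dur[5] = total - known = 47 - 40 = 7
L[5] is the binding max in step 5, so L[5] = dur[5] = 7

L[5] = 7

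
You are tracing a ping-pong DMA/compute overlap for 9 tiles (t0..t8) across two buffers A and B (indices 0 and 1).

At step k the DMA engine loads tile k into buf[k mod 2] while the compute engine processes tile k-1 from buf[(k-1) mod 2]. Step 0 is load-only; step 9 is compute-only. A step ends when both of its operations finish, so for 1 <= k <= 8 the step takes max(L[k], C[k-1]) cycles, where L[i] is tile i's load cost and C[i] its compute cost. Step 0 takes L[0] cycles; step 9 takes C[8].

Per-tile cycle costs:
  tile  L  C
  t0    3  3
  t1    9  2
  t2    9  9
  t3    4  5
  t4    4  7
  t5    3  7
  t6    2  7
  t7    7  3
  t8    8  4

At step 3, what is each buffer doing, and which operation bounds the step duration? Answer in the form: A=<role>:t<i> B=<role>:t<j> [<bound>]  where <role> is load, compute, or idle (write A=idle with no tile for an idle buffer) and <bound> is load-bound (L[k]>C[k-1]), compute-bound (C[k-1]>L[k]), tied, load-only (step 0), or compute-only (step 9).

k=0 load=t0/3c comp=- wait=3 total=3
k=1 load=t1/9c comp=t0/3c wait=9 total=12
k=2 load=t2/9c comp=t1/2c wait=9 total=21
k=3 load=t3/4c comp=t2/9c wait=9 total=30
k=4 load=t4/4c comp=t3/5c wait=5 total=35
k=5 load=t5/3c comp=t4/7c wait=7 total=42
k=6 load=t6/2c comp=t5/7c wait=7 total=49
k=7 load=t7/7c comp=t6/7c wait=7 total=56
k=8 load=t8/8c comp=t7/3c wait=8 total=64
k=9 load=- comp=t8/4c wait=4 total=68

step 3: A=compute:t2 B=load:t3 [compute-bound]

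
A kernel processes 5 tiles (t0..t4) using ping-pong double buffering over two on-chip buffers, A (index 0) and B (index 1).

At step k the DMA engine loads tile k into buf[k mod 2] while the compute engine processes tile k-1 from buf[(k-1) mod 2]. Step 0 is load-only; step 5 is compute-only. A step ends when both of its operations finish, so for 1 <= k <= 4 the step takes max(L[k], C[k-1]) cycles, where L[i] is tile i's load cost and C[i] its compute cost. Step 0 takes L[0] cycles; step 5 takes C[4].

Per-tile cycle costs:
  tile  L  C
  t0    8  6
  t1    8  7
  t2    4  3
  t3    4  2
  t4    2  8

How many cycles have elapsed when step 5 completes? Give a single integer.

end_cycle[5] = 37

k=0 load=t0/8c comp=- wait=8 total=8
k=1 load=t1/8c comp=t0/6c wait=8 total=16
k=2 load=t2/4c comp=t1/7c wait=7 total=23
k=3 load=t3/4c comp=t2/3c wait=4 total=27
k=4 load=t4/2c comp=t3/2c wait=2 total=29
k=5 load=- comp=t4/8c wait=8 total=37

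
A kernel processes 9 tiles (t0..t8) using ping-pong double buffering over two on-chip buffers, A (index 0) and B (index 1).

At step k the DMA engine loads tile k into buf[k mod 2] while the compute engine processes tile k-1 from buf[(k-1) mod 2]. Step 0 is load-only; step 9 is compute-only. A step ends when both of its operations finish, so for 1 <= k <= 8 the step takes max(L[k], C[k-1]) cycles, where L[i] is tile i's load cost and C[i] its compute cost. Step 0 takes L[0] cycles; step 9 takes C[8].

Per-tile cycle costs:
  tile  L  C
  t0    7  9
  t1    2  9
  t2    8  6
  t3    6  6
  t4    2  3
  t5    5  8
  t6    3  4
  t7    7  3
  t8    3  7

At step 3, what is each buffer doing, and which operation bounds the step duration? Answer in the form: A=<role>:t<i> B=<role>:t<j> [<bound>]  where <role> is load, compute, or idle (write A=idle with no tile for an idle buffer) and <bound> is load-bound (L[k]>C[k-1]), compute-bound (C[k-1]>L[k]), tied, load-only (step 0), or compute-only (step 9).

step 3: A=compute:t2 B=load:t3 [tied]

[0] DMA t0→A (7c) ∥ CU idle ⇒ 7c, clock 7
[1] DMA t1→B (2c) ∥ CU A:t0 (9c) ⇒ 9c, clock 16
[2] DMA t2→A (8c) ∥ CU B:t1 (9c) ⇒ 9c, clock 25
[3] DMA t3→B (6c) ∥ CU A:t2 (6c) ⇒ 6c, clock 31
[4] DMA t4→A (2c) ∥ CU B:t3 (6c) ⇒ 6c, clock 37
[5] DMA t5→B (5c) ∥ CU A:t4 (3c) ⇒ 5c, clock 42
[6] DMA t6→A (3c) ∥ CU B:t5 (8c) ⇒ 8c, clock 50
[7] DMA t7→B (7c) ∥ CU A:t6 (4c) ⇒ 7c, clock 57
[8] DMA t8→A (3c) ∥ CU B:t7 (3c) ⇒ 3c, clock 60
[9] DMA idle ∥ CU A:t8 (7c) ⇒ 7c, clock 67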